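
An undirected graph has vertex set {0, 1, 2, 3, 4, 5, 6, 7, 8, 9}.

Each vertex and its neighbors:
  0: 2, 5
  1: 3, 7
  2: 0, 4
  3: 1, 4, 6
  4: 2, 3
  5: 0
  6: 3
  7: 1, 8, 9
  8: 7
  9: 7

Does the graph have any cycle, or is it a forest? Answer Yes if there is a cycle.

No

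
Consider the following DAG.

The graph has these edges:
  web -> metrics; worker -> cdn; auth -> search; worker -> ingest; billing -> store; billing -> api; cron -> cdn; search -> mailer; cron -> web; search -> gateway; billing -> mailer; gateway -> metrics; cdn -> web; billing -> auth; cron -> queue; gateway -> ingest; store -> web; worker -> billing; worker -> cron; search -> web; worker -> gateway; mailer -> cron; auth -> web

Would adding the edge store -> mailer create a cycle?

No

Adding store→mailer creates a cycle iff mailer can already reach store.
Explore from mailer: no path reaches store. The graph stays acyclic.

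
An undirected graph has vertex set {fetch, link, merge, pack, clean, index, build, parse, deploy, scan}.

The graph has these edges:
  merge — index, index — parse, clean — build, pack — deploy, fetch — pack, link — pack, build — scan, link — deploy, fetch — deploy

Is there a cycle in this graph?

DFS, tracking each vertex's parent; an edge to a visited non-parent vertex closes a cycle.
Start from pack:
visit pack (parent –)
  visit link (parent pack)
    visit deploy (parent link)
      visit fetch (parent deploy)
        fetch–deploy: parent, skip
        fetch–pack: pack visited and ≠ parent → cycle
Cycle: pack – link – deploy – fetch – pack.

Yes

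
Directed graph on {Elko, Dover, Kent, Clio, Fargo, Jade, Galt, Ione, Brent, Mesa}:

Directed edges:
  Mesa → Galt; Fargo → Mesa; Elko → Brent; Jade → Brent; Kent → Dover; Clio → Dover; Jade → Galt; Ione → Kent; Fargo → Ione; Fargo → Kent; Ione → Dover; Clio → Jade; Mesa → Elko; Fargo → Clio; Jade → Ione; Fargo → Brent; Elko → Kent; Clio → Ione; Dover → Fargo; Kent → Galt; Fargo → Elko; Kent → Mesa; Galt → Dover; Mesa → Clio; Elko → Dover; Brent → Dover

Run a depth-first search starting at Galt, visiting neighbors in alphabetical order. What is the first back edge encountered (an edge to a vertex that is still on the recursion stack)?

DFS from Galt (visiting neighbors in alphabetical order); mark gray on enter, black on exit:
Galt gray
  Dover gray
    Fargo gray
      Brent gray
        Brent→Dover: Dover is gray → back edge
First back edge: Brent → Dover.

Brent→Dover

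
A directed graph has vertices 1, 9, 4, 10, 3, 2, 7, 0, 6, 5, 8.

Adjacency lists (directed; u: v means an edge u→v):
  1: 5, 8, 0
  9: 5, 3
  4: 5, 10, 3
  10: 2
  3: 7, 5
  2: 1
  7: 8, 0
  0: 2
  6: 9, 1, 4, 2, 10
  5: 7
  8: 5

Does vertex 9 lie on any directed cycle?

9 lies on a cycle iff there is a path from 9 back to itself.
Exploring from 9, it never reaches itself; equivalently, its strongly connected component is a singleton.

No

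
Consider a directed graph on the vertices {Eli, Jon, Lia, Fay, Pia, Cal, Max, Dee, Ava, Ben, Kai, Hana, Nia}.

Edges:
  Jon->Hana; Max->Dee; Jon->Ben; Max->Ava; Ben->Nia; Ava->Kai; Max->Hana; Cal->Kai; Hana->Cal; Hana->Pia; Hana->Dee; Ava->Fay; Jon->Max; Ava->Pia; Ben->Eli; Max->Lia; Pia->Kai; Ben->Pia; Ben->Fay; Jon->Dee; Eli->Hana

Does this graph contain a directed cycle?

DFS with white/gray/black marking, starting from Eli:
Eli gray
  Hana gray
    Cal gray
      Kai gray
      Kai black
    Cal black
    Dee gray
    Dee black
    Pia gray
      Pia→Kai: Kai black — skip
    Pia black
  Hana black
Eli black
Jon gray
  Jon→Dee: Dee black — skip
  Jon→Hana: Hana black — skip
  Max gray
    Lia gray
    Lia black
    Max→Hana: Hana black — skip
    Max→Dee: Dee black — skip
    Ava gray
      Ava→Pia: Pia black — skip
      Ava→Kai: Kai black — skip
      Fay gray
      Fay black
    Ava black
  Max black
  Ben gray
    Ben→Eli: Eli black — skip
    Nia gray
    Nia black
    Ben→Pia: Pia black — skip
    Ben→Fay: Fay black — skip
  Ben black
Jon black
Every edge goes to a white or black vertex — no back edge, so the graph is acyclic.

No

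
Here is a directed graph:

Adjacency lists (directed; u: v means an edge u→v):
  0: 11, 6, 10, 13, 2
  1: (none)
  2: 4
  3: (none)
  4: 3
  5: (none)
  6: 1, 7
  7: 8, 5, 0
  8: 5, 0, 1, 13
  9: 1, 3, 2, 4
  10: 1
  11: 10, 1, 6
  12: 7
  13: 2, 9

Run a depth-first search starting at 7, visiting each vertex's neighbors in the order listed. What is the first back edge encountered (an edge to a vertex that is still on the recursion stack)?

6→7

DFS from 7 (visiting each vertex's neighbors in the order listed); mark gray on enter, black on exit:
7 gray
  8 gray
    5 gray
    5 black
    0 gray
      11 gray
        10 gray
          1 gray
          1 black
        10 black
        11→1: 1 black — skip
        6 gray
          6→1: 1 black — skip
          6→7: 7 is gray → back edge
First back edge: 6 → 7.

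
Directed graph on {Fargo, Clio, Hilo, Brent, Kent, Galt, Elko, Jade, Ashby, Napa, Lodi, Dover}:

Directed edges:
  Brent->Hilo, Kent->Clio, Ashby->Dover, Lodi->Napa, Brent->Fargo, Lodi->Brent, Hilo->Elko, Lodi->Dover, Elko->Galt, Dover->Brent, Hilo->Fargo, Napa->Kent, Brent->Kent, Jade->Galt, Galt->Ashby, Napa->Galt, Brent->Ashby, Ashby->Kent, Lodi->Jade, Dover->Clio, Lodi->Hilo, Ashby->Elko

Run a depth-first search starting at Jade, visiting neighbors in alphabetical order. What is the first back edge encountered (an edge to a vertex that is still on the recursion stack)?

Brent->Ashby

DFS from Jade (visiting neighbors in alphabetical order); mark gray on enter, black on exit:
Jade gray
  Galt gray
    Ashby gray
      Dover gray
        Brent gray
          Brent→Ashby: Ashby is gray → back edge
First back edge: Brent → Ashby.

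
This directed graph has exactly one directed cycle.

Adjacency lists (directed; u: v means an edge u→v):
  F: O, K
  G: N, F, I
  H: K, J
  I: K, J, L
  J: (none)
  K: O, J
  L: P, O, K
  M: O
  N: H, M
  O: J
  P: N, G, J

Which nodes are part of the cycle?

G, I, L, P

DFS with gray/black marking from P:
P gray
  N gray
    H gray
      K gray
        O gray
          J gray
          J black
        O black
        K→J: J black — skip
      K black
      H→J: J black — skip
    H black
    M gray
      M→O: O black — skip
    M black
  N black
  G gray
    G→N: N black — skip
    F gray
      F→O: O black — skip
      F→K: K black — skip
    F black
    I gray
      I→K: K black — skip
      I→J: J black — skip
      L gray
        L→P: P is gray → back edge
Back edge closes the cycle P → G → I → L → P; its vertices are {G, I, L, P}.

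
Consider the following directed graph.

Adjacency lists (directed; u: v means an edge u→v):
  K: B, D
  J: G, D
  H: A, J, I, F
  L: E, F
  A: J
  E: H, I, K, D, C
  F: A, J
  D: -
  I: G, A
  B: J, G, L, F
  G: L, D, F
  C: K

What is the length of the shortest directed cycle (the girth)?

3

For each vertex v, BFS finds the shortest path from v back to v.
The shortest such closed walk is G → F → J → G, length 3.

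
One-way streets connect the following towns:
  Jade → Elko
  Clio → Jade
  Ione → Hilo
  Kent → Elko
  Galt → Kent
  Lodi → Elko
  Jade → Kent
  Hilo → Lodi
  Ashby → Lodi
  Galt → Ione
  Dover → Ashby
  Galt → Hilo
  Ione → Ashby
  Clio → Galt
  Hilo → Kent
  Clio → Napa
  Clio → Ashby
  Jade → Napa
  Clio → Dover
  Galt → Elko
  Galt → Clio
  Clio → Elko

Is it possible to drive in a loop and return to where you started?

DFS with white/gray/black marking, starting from Ashby:
Ashby gray
  Lodi gray
    Elko gray
    Elko black
  Lodi black
Ashby black
Galt gray
  Clio gray
    Jade gray
      Napa gray
      Napa black
      Jade→Elko: Elko black — skip
      Kent gray
        Kent→Elko: Elko black — skip
      Kent black
    Jade black
    Clio→Napa: Napa black — skip
    Clio→Ashby: Ashby black — skip
    Dover gray
      Dover→Ashby: Ashby black — skip
    Dover black
    Clio→Galt: Galt is gray → back edge
Back edge found, so a cycle exists: Galt → Clio → Galt.

Yes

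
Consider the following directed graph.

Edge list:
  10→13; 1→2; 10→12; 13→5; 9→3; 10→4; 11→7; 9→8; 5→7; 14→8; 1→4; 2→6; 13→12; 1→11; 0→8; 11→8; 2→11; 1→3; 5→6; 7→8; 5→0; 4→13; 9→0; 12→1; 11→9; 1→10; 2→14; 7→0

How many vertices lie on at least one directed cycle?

5

A vertex is on a directed cycle iff it belongs to a strongly connected component of size ≥ 2 (or has a self-loop).
The vertices on cycles are {1, 4, 10, 12, 13} — 5 in total.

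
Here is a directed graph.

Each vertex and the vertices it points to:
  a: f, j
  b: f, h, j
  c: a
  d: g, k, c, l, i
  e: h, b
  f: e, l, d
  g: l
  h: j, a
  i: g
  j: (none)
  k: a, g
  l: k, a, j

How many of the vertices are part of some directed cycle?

A vertex is on a directed cycle iff it belongs to a strongly connected component of size ≥ 2 (or has a self-loop).
The vertices on cycles are {a, b, c, d, e, f, g, h, i, k, l} — 11 in total.

11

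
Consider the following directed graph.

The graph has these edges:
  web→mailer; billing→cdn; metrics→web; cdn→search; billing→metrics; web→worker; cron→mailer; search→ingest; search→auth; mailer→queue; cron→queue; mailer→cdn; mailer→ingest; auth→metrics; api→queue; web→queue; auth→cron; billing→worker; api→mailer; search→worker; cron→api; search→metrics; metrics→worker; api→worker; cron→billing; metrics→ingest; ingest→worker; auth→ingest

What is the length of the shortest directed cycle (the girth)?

5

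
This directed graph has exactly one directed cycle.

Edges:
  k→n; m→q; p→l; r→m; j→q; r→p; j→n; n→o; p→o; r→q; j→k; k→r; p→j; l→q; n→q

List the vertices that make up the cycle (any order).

DFS with gray/black marking from p:
p gray
  l gray
    q gray
    q black
  l black
  o gray
  o black
  j gray
    k gray
      r gray
        r→p: p is gray → back edge
Back edge closes the cycle p → j → k → r → p; its vertices are {j, k, p, r}.

j, k, p, r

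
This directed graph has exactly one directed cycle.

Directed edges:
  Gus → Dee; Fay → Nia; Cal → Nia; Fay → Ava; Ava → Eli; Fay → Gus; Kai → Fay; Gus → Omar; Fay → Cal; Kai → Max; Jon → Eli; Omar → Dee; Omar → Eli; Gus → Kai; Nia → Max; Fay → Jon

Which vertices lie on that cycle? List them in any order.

Fay, Gus, Kai

DFS with gray/black marking from Fay:
Fay gray
  Cal gray
    Nia gray
      Max gray
      Max black
    Nia black
  Cal black
  Jon gray
    Eli gray
    Eli black
  Jon black
  Ava gray
    Ava→Eli: Eli black — skip
  Ava black
  Gus gray
    Kai gray
      Kai→Fay: Fay is gray → back edge
Back edge closes the cycle Fay → Gus → Kai → Fay; its vertices are {Fay, Gus, Kai}.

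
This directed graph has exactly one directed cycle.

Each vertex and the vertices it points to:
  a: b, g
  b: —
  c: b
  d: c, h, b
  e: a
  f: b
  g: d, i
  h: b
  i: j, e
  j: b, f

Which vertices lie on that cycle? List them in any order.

DFS with gray/black marking from g:
g gray
  d gray
    c gray
      b gray
      b black
    c black
    h gray
      h→b: b black — skip
    h black
    d→b: b black — skip
  d black
  i gray
    j gray
      j→b: b black — skip
      f gray
        f→b: b black — skip
      f black
    j black
    e gray
      a gray
        a→b: b black — skip
        a→g: g is gray → back edge
Back edge closes the cycle g → i → e → a → g; its vertices are {a, e, g, i}.

a, e, g, i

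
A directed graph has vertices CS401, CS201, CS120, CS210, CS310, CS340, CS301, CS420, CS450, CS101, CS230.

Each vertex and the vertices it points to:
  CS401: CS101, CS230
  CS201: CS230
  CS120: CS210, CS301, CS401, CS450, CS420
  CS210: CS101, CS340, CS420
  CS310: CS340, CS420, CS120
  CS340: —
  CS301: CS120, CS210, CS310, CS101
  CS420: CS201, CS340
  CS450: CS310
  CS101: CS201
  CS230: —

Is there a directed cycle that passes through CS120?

CS120 is on a cycle iff CS120 can reach itself via ≥1 edge.
CS120 → CS301 → CS120 — yes.

Yes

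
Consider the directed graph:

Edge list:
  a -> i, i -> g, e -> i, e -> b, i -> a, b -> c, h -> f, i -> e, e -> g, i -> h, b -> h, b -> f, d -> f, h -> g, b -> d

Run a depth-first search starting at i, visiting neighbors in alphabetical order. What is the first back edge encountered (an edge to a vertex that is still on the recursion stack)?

a->i

DFS from i (visiting neighbors in alphabetical order); mark gray on enter, black on exit:
i gray
  a gray
    a→i: i is gray → back edge
First back edge: a → i.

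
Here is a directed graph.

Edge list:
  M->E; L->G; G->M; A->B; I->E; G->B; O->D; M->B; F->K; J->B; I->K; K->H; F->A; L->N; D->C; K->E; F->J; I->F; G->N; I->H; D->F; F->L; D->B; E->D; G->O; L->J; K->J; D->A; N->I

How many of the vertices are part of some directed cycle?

A vertex is on a directed cycle iff it belongs to a strongly connected component of size ≥ 2 (or has a self-loop).
The vertices on cycles are {D, E, F, G, I, K, L, M, N, O} — 10 in total.

10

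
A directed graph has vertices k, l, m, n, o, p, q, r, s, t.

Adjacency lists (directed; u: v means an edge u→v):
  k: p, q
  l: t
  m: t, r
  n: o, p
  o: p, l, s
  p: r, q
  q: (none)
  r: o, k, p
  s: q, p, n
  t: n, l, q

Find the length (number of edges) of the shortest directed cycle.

2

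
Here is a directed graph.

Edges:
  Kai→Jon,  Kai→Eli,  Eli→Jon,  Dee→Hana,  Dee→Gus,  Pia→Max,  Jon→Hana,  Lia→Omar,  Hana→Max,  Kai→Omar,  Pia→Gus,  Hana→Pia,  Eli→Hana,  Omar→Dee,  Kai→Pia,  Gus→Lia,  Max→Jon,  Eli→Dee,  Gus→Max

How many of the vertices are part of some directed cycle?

A vertex is on a directed cycle iff it belongs to a strongly connected component of size ≥ 2 (or has a self-loop).
The vertices on cycles are {Dee, Gus, Jon, Lia, Max, Pia, Hana, Omar} — 8 in total.

8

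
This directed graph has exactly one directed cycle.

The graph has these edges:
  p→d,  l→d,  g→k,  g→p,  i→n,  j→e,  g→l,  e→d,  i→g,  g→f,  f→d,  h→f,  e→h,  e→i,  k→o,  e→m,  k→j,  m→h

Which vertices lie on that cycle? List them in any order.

e, g, i, j, k

DFS with gray/black marking from k:
k gray
  o gray
  o black
  j gray
    e gray
      i gray
        n gray
        n black
        g gray
          l gray
            d gray
            d black
          l black
          f gray
            f→d: d black — skip
          f black
          p gray
            p→d: d black — skip
          p black
          g→k: k is gray → back edge
Back edge closes the cycle k → j → e → i → g → k; its vertices are {e, g, i, j, k}.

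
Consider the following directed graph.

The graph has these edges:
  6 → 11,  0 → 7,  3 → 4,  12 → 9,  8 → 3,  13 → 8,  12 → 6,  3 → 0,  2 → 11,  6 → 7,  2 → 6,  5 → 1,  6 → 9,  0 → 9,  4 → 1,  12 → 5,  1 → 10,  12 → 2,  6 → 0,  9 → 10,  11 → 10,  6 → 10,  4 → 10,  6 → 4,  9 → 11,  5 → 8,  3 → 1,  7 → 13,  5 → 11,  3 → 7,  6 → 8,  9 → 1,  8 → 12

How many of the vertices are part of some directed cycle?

9

A vertex is on a directed cycle iff it belongs to a strongly connected component of size ≥ 2 (or has a self-loop).
The vertices on cycles are {0, 2, 3, 5, 6, 7, 8, 12, 13} — 9 in total.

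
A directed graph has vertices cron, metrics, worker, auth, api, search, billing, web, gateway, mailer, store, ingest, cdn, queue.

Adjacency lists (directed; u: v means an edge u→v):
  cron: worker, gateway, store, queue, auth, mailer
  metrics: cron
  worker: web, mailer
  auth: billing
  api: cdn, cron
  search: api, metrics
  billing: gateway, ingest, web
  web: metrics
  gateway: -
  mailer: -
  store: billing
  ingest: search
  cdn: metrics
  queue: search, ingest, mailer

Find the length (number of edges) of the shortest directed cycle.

4

For each vertex v, BFS finds the shortest path from v back to v.
The shortest such closed walk is api → cron → queue → search → api, length 4.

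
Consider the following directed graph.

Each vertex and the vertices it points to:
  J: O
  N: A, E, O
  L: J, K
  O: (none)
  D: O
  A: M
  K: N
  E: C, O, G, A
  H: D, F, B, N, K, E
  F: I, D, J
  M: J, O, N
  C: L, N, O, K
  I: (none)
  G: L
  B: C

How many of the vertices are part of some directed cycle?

8

A vertex is on a directed cycle iff it belongs to a strongly connected component of size ≥ 2 (or has a self-loop).
The vertices on cycles are {A, C, E, G, K, L, M, N} — 8 in total.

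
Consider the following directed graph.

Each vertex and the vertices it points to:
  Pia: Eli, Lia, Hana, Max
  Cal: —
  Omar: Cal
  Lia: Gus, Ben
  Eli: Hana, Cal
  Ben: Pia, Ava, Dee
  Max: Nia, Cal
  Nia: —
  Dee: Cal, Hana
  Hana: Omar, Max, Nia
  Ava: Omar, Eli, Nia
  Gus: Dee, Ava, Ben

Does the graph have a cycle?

Yes

DFS with white/gray/black marking, starting from Cal:
Cal gray
Cal black
Pia gray
  Eli gray
    Hana gray
      Omar gray
        Omar→Cal: Cal black — skip
      Omar black
      Max gray
        Nia gray
        Nia black
        Max→Cal: Cal black — skip
      Max black
      Hana→Nia: Nia black — skip
    Hana black
    Eli→Cal: Cal black — skip
  Eli black
  Lia gray
    Gus gray
      Dee gray
        Dee→Cal: Cal black — skip
        Dee→Hana: Hana black — skip
      Dee black
      Ava gray
        Ava→Omar: Omar black — skip
        Ava→Eli: Eli black — skip
        Ava→Nia: Nia black — skip
      Ava black
      Ben gray
        Ben→Pia: Pia is gray → back edge
Back edge found, so a cycle exists: Pia → Lia → Gus → Ben → Pia.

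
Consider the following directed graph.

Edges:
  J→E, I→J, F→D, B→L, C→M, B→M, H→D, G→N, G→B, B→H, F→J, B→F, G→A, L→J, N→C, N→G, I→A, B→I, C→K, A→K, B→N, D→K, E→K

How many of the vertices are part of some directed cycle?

A vertex is on a directed cycle iff it belongs to a strongly connected component of size ≥ 2 (or has a self-loop).
The vertices on cycles are {B, G, N} — 3 in total.

3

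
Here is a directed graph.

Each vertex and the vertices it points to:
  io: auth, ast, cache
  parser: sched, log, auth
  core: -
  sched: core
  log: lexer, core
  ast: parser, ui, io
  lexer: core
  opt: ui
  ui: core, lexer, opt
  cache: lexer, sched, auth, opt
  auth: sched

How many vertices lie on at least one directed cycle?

4

A vertex is on a directed cycle iff it belongs to a strongly connected component of size ≥ 2 (or has a self-loop).
The vertices on cycles are {io, ui, ast, opt} — 4 in total.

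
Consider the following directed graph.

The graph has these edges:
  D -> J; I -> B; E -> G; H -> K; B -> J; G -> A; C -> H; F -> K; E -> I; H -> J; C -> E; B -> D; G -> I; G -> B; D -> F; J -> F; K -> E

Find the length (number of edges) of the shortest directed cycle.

6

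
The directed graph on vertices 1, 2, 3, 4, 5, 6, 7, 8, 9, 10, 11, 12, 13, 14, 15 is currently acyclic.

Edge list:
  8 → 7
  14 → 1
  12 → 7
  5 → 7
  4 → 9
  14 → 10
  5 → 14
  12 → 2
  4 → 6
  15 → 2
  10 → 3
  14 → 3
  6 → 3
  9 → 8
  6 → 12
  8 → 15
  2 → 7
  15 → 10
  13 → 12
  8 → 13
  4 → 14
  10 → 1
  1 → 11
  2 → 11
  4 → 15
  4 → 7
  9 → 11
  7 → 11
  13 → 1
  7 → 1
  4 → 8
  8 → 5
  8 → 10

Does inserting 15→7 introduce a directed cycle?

No

Adding 15→7 creates a cycle iff 7 can already reach 15.
Explore from 7: no path reaches 15. The graph stays acyclic.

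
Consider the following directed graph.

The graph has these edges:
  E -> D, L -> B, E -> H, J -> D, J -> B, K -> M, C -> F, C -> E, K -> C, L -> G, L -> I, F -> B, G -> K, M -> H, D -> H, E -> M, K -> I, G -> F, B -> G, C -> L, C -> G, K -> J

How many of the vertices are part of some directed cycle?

A vertex is on a directed cycle iff it belongs to a strongly connected component of size ≥ 2 (or has a self-loop).
The vertices on cycles are {B, C, F, G, J, K, L} — 7 in total.

7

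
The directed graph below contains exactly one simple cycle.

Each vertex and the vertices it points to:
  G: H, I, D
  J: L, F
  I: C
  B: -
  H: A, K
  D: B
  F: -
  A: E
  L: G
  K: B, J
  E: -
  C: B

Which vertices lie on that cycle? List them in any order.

DFS with gray/black marking from G:
G gray
  H gray
    A gray
      E gray
      E black
    A black
    K gray
      B gray
      B black
      J gray
        L gray
          L→G: G is gray → back edge
Back edge closes the cycle G → H → K → J → L → G; its vertices are {G, H, J, K, L}.

G, H, J, K, L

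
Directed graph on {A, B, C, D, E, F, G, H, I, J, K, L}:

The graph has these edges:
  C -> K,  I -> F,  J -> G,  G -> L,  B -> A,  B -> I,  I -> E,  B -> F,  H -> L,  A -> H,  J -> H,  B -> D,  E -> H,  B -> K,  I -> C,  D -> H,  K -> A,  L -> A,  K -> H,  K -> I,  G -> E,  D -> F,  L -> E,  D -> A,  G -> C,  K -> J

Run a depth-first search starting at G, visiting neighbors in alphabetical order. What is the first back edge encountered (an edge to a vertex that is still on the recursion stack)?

L->A

DFS from G (visiting neighbors in alphabetical order); mark gray on enter, black on exit:
G gray
  C gray
    K gray
      A gray
        H gray
          L gray
            L→A: A is gray → back edge
First back edge: L → A.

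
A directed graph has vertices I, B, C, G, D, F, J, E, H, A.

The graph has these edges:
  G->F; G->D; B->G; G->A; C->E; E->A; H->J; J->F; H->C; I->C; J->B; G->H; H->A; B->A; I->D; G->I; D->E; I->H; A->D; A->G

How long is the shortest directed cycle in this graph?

For each vertex v, BFS finds the shortest path from v back to v.
The shortest such closed walk is A → G → A, length 2.

2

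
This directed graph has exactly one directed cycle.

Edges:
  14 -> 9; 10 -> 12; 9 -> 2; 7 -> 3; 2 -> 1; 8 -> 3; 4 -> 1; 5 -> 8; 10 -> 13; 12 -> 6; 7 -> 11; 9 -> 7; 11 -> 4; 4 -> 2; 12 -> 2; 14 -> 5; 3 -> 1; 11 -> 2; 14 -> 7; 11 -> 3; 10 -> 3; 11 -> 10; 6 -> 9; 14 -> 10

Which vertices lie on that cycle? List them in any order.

6, 7, 9, 10, 11, 12

DFS with gray/black marking from 9:
9 gray
  7 gray
    3 gray
      1 gray
      1 black
    3 black
    11 gray
      10 gray
        10→3: 3 black — skip
        12 gray
          6 gray
            6→9: 9 is gray → back edge
Back edge closes the cycle 9 → 7 → 11 → 10 → 12 → 6 → 9; its vertices are {6, 7, 9, 10, 11, 12}.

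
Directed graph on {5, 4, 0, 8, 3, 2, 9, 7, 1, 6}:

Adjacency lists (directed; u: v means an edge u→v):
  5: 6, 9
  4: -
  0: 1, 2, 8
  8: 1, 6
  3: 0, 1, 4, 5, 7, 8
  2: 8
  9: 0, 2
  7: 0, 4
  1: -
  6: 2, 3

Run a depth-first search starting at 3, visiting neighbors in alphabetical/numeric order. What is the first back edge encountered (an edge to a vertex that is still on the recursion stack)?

DFS from 3 (visiting neighbors in alphabetical/numeric order); mark gray on enter, black on exit:
3 gray
  0 gray
    1 gray
    1 black
    2 gray
      8 gray
        8→1: 1 black — skip
        6 gray
          6→2: 2 is gray → back edge
First back edge: 6 → 2.

6→2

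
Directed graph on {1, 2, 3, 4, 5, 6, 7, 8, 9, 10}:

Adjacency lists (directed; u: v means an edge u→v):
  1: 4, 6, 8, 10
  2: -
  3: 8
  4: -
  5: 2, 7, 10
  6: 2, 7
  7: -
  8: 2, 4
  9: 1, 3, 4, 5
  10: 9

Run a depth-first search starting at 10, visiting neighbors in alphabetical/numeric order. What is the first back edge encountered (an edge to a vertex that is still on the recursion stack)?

1->10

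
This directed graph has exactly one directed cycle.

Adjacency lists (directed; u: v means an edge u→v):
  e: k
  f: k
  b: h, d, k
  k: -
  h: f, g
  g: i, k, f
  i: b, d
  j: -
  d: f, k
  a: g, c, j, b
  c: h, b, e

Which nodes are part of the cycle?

DFS with gray/black marking from g:
g gray
  i gray
    b gray
      h gray
        f gray
          k gray
          k black
        f black
        h→g: g is gray → back edge
Back edge closes the cycle g → i → b → h → g; its vertices are {b, g, h, i}.

b, g, h, i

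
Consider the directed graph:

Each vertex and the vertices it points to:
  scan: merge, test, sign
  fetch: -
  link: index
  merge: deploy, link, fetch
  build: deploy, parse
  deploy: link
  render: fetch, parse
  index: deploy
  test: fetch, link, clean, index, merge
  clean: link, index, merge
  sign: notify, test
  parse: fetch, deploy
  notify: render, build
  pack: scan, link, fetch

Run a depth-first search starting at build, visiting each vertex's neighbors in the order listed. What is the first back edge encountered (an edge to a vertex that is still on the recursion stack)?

DFS from build (visiting each vertex's neighbors in the order listed); mark gray on enter, black on exit:
build gray
  deploy gray
    link gray
      index gray
        index→deploy: deploy is gray → back edge
First back edge: index → deploy.

index->deploy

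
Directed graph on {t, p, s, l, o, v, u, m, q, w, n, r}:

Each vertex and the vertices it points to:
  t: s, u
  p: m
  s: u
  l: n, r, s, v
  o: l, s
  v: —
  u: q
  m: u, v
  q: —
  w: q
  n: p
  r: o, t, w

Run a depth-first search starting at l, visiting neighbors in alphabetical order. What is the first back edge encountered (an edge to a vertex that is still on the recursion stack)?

o→l

DFS from l (visiting neighbors in alphabetical order); mark gray on enter, black on exit:
l gray
  n gray
    p gray
      m gray
        u gray
          q gray
          q black
        u black
        v gray
        v black
      m black
    p black
  n black
  r gray
    o gray
      o→l: l is gray → back edge
First back edge: o → l.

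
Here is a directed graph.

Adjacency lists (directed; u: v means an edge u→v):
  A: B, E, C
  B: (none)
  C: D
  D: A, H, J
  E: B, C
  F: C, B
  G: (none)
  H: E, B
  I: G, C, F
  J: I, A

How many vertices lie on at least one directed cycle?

8

A vertex is on a directed cycle iff it belongs to a strongly connected component of size ≥ 2 (or has a self-loop).
The vertices on cycles are {A, C, D, E, F, H, I, J} — 8 in total.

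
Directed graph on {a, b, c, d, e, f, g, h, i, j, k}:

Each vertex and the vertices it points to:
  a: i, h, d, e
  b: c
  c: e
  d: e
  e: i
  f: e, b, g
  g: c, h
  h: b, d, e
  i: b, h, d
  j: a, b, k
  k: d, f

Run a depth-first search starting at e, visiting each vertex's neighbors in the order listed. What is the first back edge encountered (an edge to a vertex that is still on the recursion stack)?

c->e

DFS from e (visiting each vertex's neighbors in the order listed); mark gray on enter, black on exit:
e gray
  i gray
    b gray
      c gray
        c→e: e is gray → back edge
First back edge: c → e.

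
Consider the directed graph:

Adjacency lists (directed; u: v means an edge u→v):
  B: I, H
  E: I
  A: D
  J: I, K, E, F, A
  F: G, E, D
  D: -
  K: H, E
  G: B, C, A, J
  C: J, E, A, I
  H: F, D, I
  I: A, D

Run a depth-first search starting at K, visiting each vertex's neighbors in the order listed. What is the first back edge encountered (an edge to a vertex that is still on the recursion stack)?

B->H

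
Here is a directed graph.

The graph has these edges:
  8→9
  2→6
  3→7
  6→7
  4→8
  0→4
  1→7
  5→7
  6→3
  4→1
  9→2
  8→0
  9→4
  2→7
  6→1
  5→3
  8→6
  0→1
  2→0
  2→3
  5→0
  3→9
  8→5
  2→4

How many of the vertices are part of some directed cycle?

A vertex is on a directed cycle iff it belongs to a strongly connected component of size ≥ 2 (or has a self-loop).
The vertices on cycles are {0, 2, 3, 4, 5, 6, 8, 9} — 8 in total.

8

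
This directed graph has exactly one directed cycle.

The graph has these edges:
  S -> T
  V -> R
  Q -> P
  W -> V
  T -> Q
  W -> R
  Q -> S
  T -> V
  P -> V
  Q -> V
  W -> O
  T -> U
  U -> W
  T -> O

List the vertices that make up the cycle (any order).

Q, S, T

DFS with gray/black marking from Q:
Q gray
  P gray
    V gray
      R gray
      R black
    V black
  P black
  S gray
    T gray
      T→V: V black — skip
      O gray
      O black
      T→Q: Q is gray → back edge
Back edge closes the cycle Q → S → T → Q; its vertices are {Q, S, T}.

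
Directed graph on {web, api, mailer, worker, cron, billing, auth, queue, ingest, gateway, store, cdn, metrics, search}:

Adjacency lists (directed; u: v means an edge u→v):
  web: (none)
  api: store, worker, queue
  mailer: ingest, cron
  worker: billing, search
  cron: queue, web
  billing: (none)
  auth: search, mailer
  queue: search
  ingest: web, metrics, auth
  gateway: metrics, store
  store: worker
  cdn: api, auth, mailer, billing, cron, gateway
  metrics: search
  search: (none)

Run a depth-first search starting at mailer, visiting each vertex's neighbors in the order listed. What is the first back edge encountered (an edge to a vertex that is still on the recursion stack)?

DFS from mailer (visiting each vertex's neighbors in the order listed); mark gray on enter, black on exit:
mailer gray
  ingest gray
    web gray
    web black
    metrics gray
      search gray
      search black
    metrics black
    auth gray
      auth→search: search black — skip
      auth→mailer: mailer is gray → back edge
First back edge: auth → mailer.

auth→mailer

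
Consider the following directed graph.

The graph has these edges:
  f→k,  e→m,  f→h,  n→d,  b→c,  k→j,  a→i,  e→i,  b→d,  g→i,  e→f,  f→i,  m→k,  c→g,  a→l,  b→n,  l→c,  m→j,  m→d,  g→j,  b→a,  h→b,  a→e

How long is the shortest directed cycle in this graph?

For each vertex v, BFS finds the shortest path from v back to v.
The shortest such closed walk is f → h → b → a → e → f, length 5.

5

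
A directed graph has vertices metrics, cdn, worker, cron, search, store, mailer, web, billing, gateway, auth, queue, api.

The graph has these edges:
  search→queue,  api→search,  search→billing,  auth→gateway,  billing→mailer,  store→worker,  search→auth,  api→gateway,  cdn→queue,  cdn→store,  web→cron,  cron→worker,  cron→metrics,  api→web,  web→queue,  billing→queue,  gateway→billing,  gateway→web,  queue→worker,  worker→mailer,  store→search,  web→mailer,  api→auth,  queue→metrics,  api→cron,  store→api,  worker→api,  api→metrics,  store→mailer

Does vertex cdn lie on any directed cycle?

cdn lies on a cycle iff there is a path from cdn back to itself.
Exploring from cdn, it never reaches itself; equivalently, its strongly connected component is a singleton.

No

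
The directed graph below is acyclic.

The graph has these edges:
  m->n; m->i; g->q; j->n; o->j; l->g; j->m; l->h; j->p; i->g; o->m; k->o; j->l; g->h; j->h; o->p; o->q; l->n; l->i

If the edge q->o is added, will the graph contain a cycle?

Adding q→o creates a cycle iff o can already reach q.
Path from o: o → q.
So o → … → q → o is a cycle.

Yes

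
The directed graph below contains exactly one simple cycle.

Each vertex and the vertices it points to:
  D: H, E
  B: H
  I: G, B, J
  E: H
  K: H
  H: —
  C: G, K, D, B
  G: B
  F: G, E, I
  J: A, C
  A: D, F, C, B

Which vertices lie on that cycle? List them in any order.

A, F, I, J

DFS with gray/black marking from A:
A gray
  D gray
    H gray
    H black
    E gray
      E→H: H black — skip
    E black
  D black
  F gray
    G gray
      B gray
        B→H: H black — skip
      B black
    G black
    F→E: E black — skip
    I gray
      I→G: G black — skip
      I→B: B black — skip
      J gray
        J→A: A is gray → back edge
Back edge closes the cycle A → F → I → J → A; its vertices are {A, F, I, J}.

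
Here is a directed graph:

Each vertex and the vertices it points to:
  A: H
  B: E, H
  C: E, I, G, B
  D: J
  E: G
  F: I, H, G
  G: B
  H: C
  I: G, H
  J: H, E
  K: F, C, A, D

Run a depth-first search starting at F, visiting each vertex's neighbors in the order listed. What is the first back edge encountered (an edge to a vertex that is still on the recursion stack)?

DFS from F (visiting each vertex's neighbors in the order listed); mark gray on enter, black on exit:
F gray
  I gray
    G gray
      B gray
        E gray
          E→G: G is gray → back edge
First back edge: E → G.

E→G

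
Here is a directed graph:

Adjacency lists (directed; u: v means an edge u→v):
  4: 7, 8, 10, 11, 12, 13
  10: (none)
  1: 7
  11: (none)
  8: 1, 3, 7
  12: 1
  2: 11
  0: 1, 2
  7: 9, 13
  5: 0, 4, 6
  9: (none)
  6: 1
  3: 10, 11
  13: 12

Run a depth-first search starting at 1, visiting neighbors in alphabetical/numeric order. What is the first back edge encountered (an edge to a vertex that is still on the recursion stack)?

12→1

DFS from 1 (visiting neighbors in alphabetical/numeric order); mark gray on enter, black on exit:
1 gray
  7 gray
    9 gray
    9 black
    13 gray
      12 gray
        12→1: 1 is gray → back edge
First back edge: 12 → 1.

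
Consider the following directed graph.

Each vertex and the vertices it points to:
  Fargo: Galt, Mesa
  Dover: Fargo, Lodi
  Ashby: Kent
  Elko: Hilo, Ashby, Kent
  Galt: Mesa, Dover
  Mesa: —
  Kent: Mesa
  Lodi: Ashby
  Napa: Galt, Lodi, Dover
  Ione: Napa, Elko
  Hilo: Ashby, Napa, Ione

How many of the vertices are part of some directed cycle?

A vertex is on a directed cycle iff it belongs to a strongly connected component of size ≥ 2 (or has a self-loop).
The vertices on cycles are {Elko, Galt, Hilo, Ione, Dover, Fargo} — 6 in total.

6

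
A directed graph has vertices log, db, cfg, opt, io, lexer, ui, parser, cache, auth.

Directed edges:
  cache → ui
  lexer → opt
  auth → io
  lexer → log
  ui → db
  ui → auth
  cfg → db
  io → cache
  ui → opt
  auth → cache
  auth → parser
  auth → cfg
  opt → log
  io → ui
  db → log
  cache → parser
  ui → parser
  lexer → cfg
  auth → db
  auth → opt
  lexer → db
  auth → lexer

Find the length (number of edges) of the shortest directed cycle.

3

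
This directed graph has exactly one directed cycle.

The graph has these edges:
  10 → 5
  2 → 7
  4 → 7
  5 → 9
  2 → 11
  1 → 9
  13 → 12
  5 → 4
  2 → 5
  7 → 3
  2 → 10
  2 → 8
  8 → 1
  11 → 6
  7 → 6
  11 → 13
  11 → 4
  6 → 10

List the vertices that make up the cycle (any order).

DFS with gray/black marking from 5:
5 gray
  9 gray
  9 black
  4 gray
    7 gray
      3 gray
      3 black
      6 gray
        10 gray
          10→5: 5 is gray → back edge
Back edge closes the cycle 5 → 4 → 7 → 6 → 10 → 5; its vertices are {4, 5, 6, 7, 10}.

4, 5, 6, 7, 10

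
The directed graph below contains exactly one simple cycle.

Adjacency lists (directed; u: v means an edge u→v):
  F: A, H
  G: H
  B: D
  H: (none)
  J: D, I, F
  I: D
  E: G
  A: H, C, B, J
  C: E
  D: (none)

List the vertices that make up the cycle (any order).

DFS with gray/black marking from A:
A gray
  H gray
  H black
  C gray
    E gray
      G gray
        G→H: H black — skip
      G black
    E black
  C black
  B gray
    D gray
    D black
  B black
  J gray
    J→D: D black — skip
    I gray
      I→D: D black — skip
    I black
    F gray
      F→A: A is gray → back edge
Back edge closes the cycle A → J → F → A; its vertices are {A, F, J}.

A, F, J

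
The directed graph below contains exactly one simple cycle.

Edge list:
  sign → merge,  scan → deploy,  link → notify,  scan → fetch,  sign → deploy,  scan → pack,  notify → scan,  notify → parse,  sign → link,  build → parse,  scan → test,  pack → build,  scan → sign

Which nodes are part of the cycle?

link, scan, sign, notify

DFS with gray/black marking from scan:
scan gray
  sign gray
    merge gray
    merge black
    deploy gray
    deploy black
    link gray
      notify gray
        parse gray
        parse black
        notify→scan: scan is gray → back edge
Back edge closes the cycle scan → sign → link → notify → scan; its vertices are {link, scan, sign, notify}.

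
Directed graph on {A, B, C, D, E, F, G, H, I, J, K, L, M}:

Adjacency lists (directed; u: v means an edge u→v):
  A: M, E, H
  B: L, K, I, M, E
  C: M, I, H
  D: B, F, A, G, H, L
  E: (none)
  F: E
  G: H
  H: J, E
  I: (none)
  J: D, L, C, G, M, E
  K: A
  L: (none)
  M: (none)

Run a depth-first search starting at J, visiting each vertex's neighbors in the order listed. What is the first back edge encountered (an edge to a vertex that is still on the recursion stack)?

H→J

DFS from J (visiting each vertex's neighbors in the order listed); mark gray on enter, black on exit:
J gray
  D gray
    B gray
      L gray
      L black
      K gray
        A gray
          M gray
          M black
          E gray
          E black
          H gray
            H→J: J is gray → back edge
First back edge: H → J.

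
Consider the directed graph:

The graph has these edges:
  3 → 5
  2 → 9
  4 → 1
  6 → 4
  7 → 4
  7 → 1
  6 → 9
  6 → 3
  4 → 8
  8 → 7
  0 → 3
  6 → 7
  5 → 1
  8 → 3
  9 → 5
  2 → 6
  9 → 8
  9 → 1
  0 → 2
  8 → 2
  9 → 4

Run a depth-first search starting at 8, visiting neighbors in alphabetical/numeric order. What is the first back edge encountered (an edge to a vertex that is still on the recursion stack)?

DFS from 8 (visiting neighbors in alphabetical/numeric order); mark gray on enter, black on exit:
8 gray
  2 gray
    6 gray
      3 gray
        5 gray
          1 gray
          1 black
        5 black
      3 black
      4 gray
        4→1: 1 black — skip
        4→8: 8 is gray → back edge
First back edge: 4 → 8.

4->8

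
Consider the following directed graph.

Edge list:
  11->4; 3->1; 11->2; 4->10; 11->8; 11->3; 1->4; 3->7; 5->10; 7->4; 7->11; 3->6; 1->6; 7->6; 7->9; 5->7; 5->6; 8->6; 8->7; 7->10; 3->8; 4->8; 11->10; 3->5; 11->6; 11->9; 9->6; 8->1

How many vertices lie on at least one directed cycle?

A vertex is on a directed cycle iff it belongs to a strongly connected component of size ≥ 2 (or has a self-loop).
The vertices on cycles are {1, 3, 4, 5, 7, 8, 11} — 7 in total.

7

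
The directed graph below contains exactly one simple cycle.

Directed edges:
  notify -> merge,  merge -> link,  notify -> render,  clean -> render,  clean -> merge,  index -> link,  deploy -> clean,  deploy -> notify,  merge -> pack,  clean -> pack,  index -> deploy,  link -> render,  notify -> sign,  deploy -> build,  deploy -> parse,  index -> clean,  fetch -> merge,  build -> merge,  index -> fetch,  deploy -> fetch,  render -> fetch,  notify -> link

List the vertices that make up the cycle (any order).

link, fetch, merge, render

DFS with gray/black marking from link:
link gray
  render gray
    fetch gray
      merge gray
        pack gray
        pack black
        merge→link: link is gray → back edge
Back edge closes the cycle link → render → fetch → merge → link; its vertices are {link, fetch, merge, render}.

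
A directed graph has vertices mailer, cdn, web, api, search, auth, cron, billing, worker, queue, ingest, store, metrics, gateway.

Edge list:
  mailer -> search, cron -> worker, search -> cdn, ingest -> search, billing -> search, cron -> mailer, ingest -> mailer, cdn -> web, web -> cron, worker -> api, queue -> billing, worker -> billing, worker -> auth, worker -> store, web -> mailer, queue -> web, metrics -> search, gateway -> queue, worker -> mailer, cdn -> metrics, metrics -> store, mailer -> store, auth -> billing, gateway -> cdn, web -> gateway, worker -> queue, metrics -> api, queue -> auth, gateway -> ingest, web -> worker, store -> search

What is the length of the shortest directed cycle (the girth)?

3

For each vertex v, BFS finds the shortest path from v back to v.
The shortest such closed walk is web → worker → queue → web, length 3.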